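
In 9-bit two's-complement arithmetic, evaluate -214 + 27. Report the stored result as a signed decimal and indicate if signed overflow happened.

-214 → 100101010
27 → 000011011
  100101010
+ 000011011
= 101000101
Result 101000101: MSB = 1 → 325 − 512 = -187.
Addends have opposite signs, so signed overflow cannot occur.

-187; no overflow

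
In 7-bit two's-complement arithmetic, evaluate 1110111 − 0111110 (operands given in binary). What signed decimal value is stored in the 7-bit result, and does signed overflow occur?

57; overflow

1110111 = -9 (signed)
0111110 = 62 (signed)
Subtract via negate-and-add: invert 0111110 + 1 = 1000010 (i.e. -62).
  1110111
+ 1000010
= 0111001  (discard carry-out 1)
Result 0111001: MSB = 0 → value 57.
Both addends (after negating the subtrahend) are negative but the stored result is non-negative: signed overflow. The true value -9 − 62 = -71 lies outside [-64, 63].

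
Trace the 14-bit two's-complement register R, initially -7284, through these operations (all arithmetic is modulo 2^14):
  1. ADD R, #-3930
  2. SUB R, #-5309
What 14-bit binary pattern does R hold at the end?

10100011101111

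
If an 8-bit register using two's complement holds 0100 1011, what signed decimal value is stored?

75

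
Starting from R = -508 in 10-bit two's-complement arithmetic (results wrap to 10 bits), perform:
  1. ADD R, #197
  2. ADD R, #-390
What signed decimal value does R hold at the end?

Start: R = -508 = 1000000100.
R = -508 + 197 = -311 = 1011001001
R = -311 + (-390) = -701; wraps to 323 = 0101000011

323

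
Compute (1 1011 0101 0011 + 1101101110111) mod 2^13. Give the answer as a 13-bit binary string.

  1101101010011
+ 1101101110111
= 1011011001010  (discard carry-out 1)

1011011001010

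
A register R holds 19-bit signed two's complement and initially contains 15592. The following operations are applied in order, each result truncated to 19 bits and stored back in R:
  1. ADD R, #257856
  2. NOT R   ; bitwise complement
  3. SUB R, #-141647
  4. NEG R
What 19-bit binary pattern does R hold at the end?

Start: R = 15592 = 0000011110011101000.
R = 15592 + 257856 = 273448; wraps to -250840 = 1000010110000101000
R = NOT 1000010110000101000 = 0111101001111010111 = 250839
R = 250839 − (-141647) = 392486; wraps to -131802 = 1011111110100100110
R = −(-131802) = 131802 = 0100000001011011010

0100000001011011010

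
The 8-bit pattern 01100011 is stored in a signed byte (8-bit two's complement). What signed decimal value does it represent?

MSB is 0, so the value is non-negative: 01100011 = 99.

99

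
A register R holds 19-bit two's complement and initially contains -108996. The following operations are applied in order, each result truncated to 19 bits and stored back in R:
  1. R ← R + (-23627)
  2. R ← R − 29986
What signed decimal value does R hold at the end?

-162609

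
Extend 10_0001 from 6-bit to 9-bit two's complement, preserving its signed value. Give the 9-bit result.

111100001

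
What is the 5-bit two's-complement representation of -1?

11111

|-1| = 1 = 00001 in 5 bits.
Invert the bits: 11110. Add 1: 11111.
Check: 11111 reads as 31 − 32 = -1.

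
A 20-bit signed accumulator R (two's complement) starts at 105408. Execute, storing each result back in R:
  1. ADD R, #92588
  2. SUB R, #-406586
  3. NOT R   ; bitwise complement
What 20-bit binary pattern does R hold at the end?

01101100011001011001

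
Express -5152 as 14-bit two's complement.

10101111100000

|-5152| = 5152 = 01010000100000 in 14 bits.
Invert the bits: 10101111011111. Add 1: 10101111100000.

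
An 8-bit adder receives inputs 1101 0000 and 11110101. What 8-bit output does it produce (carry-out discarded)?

  11010000
+ 11110101
= 11000101  (discard carry-out 1)

11000101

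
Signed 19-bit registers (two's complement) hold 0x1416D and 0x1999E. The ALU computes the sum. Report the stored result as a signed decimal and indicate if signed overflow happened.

0x1416D = 0010100000101101101 = 82285 (signed)
0x1999E = 0011001100110011110 = 104862 (signed)
  0010100000101101101
+ 0011001100110011110
= 0101101101100001011
Result 0101101101100001011: MSB = 0 → value 187147.
Both addends are non-negative and so is the stored result: no signed overflow.

187147; no overflow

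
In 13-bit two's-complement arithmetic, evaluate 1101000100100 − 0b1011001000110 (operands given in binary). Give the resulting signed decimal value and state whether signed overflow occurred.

1101000100100 = -1500 (signed)
0b1011001000110 → 1011001000110 = -2490 (signed)
Subtract via negate-and-add: invert 1011001000110 + 1 = 0100110111010 (i.e. 2490).
  1101000100100
+ 0100110111010
= 0001111011110  (discard carry-out 1)
Result 0001111011110: MSB = 0 → value 990.
Addends (after negating the subtrahend) have opposite signs, so signed overflow cannot occur.

990; no overflow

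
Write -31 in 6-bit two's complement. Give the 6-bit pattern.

|-31| = 31 = 011111 in 6 bits.
Invert the bits: 100000. Add 1: 100001.
Check: 100001 reads as 33 − 64 = -31.

100001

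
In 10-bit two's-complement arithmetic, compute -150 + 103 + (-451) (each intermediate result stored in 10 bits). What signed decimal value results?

-498

-150 + 103 = -47 (1111010001)
-47 + (-451) = -498 (1000001110)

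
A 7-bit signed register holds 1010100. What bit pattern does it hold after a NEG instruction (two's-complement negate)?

0101100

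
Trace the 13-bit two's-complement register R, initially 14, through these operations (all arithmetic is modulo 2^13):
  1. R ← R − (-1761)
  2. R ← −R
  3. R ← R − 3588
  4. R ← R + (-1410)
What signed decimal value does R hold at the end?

Start: R = 14 = 0000000001110.
R = 14 − (-1761) = 1775 = 0011011101111
R = −(1775) = -1775 = 1100100010001
R = -1775 − 3588 = -5363; wraps to 2829 = 0101100001101
R = 2829 + (-1410) = 1419 = 0010110001011

1419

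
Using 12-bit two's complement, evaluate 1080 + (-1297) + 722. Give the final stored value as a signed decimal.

1080 + (-1297) = -217 (111100100111)
-217 + 722 = 505 (000111111001)

505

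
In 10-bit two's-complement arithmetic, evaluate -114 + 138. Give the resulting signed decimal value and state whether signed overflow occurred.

24; no overflow

-114 → 1110001110
138 → 0010001010
  1110001110
+ 0010001010
= 0000011000  (discard carry-out 1)
Result 0000011000: MSB = 0 → value 24.
Addends have opposite signs, so signed overflow cannot occur.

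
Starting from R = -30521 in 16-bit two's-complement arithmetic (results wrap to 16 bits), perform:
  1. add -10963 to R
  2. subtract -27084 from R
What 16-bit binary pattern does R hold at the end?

1100011111000000

Start: R = -30521 = 1000100011000111.
R = -30521 + (-10963) = -41484; wraps to 24052 = 0101110111110100
R = 24052 − (-27084) = 51136; wraps to -14400 = 1100011111000000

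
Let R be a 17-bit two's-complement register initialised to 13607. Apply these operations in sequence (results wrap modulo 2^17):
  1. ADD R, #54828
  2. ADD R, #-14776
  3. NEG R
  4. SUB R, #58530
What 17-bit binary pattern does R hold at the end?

00100100111000011

Start: R = 13607 = 00011010100100111.
R = 13607 + 54828 = 68435; wraps to -62637 = 10000101101010011
R = -62637 + (-14776) = -77413; wraps to 53659 = 01101000110011011
R = −(53659) = -53659 = 10010111001100101
R = -53659 − 58530 = -112189; wraps to 18883 = 00100100111000011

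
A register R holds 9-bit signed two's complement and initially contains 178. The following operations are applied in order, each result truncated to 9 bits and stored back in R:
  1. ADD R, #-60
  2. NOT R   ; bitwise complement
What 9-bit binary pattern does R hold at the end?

Start: R = 178 = 010110010.
R = 178 + (-60) = 118 = 001110110
R = NOT 001110110 = 110001001 = -119

110001001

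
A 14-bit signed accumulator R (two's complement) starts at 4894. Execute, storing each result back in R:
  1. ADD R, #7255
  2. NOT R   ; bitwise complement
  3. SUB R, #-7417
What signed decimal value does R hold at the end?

-4733

Start: R = 4894 = 01001100011110.
R = 4894 + 7255 = 12149; wraps to -4235 = 10111101110101
R = NOT 10111101110101 = 01000010001010 = 4234
R = 4234 − (-7417) = 11651; wraps to -4733 = 10110110000011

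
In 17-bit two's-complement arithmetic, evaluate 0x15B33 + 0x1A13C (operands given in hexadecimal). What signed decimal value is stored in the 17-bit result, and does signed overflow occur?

0x15B33 = 10101101100110011 = -42189 (signed)
0x1A13C = 11010000100111100 = -24260 (signed)
  10101101100110011
+ 11010000100111100
= 01111110001101111  (discard carry-out 1)
Result 01111110001101111: MSB = 0 → value 64623.
Both addends are negative but the stored result is non-negative: signed overflow. The true value -42189 + (-24260) = -66449 lies outside [-65536, 65535].

64623; overflow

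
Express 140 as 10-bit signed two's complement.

0010001100

140 is non-negative, so write it directly in 10 bits: 0010001100.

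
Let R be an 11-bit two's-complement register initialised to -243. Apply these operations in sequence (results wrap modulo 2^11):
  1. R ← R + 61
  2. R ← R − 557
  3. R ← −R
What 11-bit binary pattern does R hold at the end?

01011100011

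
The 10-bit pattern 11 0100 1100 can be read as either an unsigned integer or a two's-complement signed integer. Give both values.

unsigned = 844, signed = -180

Unsigned: 1101001100 = 844.
Signed: MSB=1 → 844 − 1024 = -180.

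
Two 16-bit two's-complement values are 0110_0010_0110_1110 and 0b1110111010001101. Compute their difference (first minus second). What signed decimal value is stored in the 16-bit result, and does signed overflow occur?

29665; no overflow

0110_0010_0110_1110 → 0110001001101110 = 25198 (signed)
0b1110111010001101 → 1110111010001101 = -4467 (signed)
Subtract via negate-and-add: invert 1110111010001101 + 1 = 0001000101110011 (i.e. 4467).
  0110001001101110
+ 0001000101110011
= 0111001111100001
Result 0111001111100001: MSB = 0 → value 29665.
Both addends (after negating the subtrahend) are non-negative and so is the stored result: no signed overflow.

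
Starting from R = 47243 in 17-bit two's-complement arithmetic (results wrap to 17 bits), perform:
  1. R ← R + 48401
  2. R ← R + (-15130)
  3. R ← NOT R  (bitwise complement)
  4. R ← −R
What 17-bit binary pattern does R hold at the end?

10011101010000011

Start: R = 47243 = 01011100010001011.
R = 47243 + 48401 = 95644; wraps to -35428 = 10111010110011100
R = -35428 + (-15130) = -50558 = 10011101010000010
R = NOT 10011101010000010 = 01100010101111101 = 50557
R = −(50557) = -50557 = 10011101010000011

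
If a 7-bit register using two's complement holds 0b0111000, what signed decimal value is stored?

56

MSB is 0, so the value is non-negative: 0111000 = 56.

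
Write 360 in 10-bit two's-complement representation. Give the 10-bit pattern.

0101101000

360 is non-negative, so write it directly in 10 bits: 0101101000.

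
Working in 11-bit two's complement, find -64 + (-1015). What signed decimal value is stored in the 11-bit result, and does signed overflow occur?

969; overflow

-64 → 11111000000
-1015 → 10000001001
  11111000000
+ 10000001001
= 01111001001  (discard carry-out 1)
Result 01111001001: MSB = 0 → value 969.
Both addends are negative but the stored result is non-negative: signed overflow. The true value -64 + (-1015) = -1079 lies outside [-1024, 1023].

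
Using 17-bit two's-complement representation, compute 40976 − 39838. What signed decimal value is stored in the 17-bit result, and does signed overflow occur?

40976 → 01010000000010000
39838 → 01001101110011110
Subtract via negate-and-add: invert 01001101110011110 + 1 = 10110010001100010 (i.e. -39838).
  01010000000010000
+ 10110010001100010
= 00000010001110010  (discard carry-out 1)
Result 00000010001110010: MSB = 0 → value 1138.
Addends (after negating the subtrahend) have opposite signs, so signed overflow cannot occur.

1138; no overflow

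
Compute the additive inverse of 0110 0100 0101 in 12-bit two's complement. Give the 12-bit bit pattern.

Invert: 100110111010. Add 1: 100110111011.
Check: 011001000101 = 1605, 100110111011 = -1605.

100110111011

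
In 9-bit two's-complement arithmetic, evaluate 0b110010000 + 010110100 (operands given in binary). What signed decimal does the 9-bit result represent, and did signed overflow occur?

68; no overflow

0b110010000 → 110010000 = -112 (signed)
010110100 = 180 (signed)
  110010000
+ 010110100
= 001000100  (discard carry-out 1)
Result 001000100: MSB = 0 → value 68.
Addends have opposite signs, so signed overflow cannot occur.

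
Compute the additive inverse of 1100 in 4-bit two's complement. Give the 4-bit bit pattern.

0100

Invert: 0011. Add 1: 0100.
Check: 1100 = -4, 0100 = 4.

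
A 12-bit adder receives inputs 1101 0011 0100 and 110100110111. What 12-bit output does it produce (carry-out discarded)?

101001101011

  110100110100
+ 110100110111
= 101001101011  (discard carry-out 1)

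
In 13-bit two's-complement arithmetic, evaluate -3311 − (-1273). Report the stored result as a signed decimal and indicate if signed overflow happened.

-3311 → 1001100010001
-1273 → 1101100000111
Subtract via negate-and-add: invert 1101100000111 + 1 = 0010011111001 (i.e. 1273).
  1001100010001
+ 0010011111001
= 1100000001010
Result 1100000001010: MSB = 1 → 6154 − 8192 = -2038.
Addends (after negating the subtrahend) have opposite signs, so signed overflow cannot occur.

-2038; no overflow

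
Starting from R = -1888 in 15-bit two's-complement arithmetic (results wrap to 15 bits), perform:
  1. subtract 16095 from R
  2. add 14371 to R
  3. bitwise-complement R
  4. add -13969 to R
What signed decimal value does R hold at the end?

Start: R = -1888 = 111100010100000.
R = -1888 − 16095 = -17983; wraps to 14785 = 011100111000001
R = 14785 + 14371 = 29156; wraps to -3612 = 111000111100100
R = NOT 111000111100100 = 000111000011011 = 3611
R = 3611 + (-13969) = -10358 = 101011110001010

-10358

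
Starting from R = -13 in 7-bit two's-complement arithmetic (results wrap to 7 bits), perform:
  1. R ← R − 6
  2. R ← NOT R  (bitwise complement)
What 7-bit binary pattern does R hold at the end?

0010010

Start: R = -13 = 1110011.
R = -13 − 6 = -19 = 1101101
R = NOT 1101101 = 0010010 = 18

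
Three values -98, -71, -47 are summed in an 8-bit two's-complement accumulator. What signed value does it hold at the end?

-98 + (-71) = -169 → wraps to 87 (01010111)
87 + (-47) = 40 (00101000)

40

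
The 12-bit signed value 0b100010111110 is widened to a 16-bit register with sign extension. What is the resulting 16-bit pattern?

MSB of 100010111110 is 1; replicate it into the new high bits.
1111|100010111110 → 1111100010111110 (still -1858).

1111100010111110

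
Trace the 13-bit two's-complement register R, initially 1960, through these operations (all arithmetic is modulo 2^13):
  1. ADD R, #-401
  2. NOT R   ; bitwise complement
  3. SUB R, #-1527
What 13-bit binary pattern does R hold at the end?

Start: R = 1960 = 0011110101000.
R = 1960 + (-401) = 1559 = 0011000010111
R = NOT 0011000010111 = 1100111101000 = -1560
R = -1560 − (-1527) = -33 = 1111111011111

1111111011111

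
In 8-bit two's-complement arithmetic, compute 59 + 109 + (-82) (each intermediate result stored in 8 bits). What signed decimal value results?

86

59 + 109 = 168 → wraps to -88 (10101000)
-88 + (-82) = -170 → wraps to 86 (01010110)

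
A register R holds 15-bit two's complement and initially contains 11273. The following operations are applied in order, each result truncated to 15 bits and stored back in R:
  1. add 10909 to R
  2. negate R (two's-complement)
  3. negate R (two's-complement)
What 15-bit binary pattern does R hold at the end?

101011010100110

Start: R = 11273 = 010110000001001.
R = 11273 + 10909 = 22182; wraps to -10586 = 101011010100110
R = −(-10586) = 10586 = 010100101011010
R = −(10586) = -10586 = 101011010100110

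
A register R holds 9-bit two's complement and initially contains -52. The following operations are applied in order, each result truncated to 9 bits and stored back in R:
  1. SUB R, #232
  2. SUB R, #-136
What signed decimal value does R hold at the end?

Start: R = -52 = 111001100.
R = -52 − 232 = -284; wraps to 228 = 011100100
R = 228 − (-136) = 364; wraps to -148 = 101101100

-148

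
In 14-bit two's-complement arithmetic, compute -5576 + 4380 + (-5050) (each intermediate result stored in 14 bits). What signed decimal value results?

-5576 + 4380 = -1196 (11101101010100)
-1196 + (-5050) = -6246 (10011110011010)

-6246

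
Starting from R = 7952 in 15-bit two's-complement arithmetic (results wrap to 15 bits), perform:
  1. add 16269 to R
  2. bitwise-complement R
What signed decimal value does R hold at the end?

8546

Start: R = 7952 = 001111100010000.
R = 7952 + 16269 = 24221; wraps to -8547 = 101111010011101
R = NOT 101111010011101 = 010000101100010 = 8546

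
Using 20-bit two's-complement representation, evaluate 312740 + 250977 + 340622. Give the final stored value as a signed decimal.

312740 + 250977 = 563717 → wraps to -484859 (10001001101000000101)
-484859 + 340622 = -144237 (11011100110010010011)

-144237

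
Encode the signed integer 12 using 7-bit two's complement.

0001100

12 is non-negative, so write it directly in 7 bits: 0001100.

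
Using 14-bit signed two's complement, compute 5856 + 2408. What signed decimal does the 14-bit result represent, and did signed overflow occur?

5856 → 01011011100000
2408 → 00100101101000
  01011011100000
+ 00100101101000
= 10000001001000
Result 10000001001000: MSB = 1 → 8264 − 16384 = -8120.
Both addends are non-negative but the stored result is negative: signed overflow. The true value 5856 + 2408 = 8264 lies outside [-8192, 8191].

-8120; overflow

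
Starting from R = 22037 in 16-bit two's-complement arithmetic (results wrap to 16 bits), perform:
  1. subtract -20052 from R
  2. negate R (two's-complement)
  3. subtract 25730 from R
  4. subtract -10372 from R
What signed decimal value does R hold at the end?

Start: R = 22037 = 0101011000010101.
R = 22037 − (-20052) = 42089; wraps to -23447 = 1010010001101001
R = −(-23447) = 23447 = 0101101110010111
R = 23447 − 25730 = -2283 = 1111011100010101
R = -2283 − (-10372) = 8089 = 0001111110011001

8089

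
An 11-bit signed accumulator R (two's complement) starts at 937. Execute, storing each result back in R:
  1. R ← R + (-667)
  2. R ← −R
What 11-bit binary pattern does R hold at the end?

11011110010

Start: R = 937 = 01110101001.
R = 937 + (-667) = 270 = 00100001110
R = −(270) = -270 = 11011110010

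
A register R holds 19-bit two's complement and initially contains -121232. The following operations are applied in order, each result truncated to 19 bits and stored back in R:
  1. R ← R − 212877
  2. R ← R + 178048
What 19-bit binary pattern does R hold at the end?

1011001111001100011

Start: R = -121232 = 1100010011001110000.
R = -121232 − 212877 = -334109; wraps to 190179 = 0101110011011100011
R = 190179 + 178048 = 368227; wraps to -156061 = 1011001111001100011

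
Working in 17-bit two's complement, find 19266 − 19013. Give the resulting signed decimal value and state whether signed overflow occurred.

253; no overflow

19266 → 00100101101000010
19013 → 00100101001000101
Subtract via negate-and-add: invert 00100101001000101 + 1 = 11011010110111011 (i.e. -19013).
  00100101101000010
+ 11011010110111011
= 00000000011111101  (discard carry-out 1)
Result 00000000011111101: MSB = 0 → value 253.
Addends (after negating the subtrahend) have opposite signs, so signed overflow cannot occur.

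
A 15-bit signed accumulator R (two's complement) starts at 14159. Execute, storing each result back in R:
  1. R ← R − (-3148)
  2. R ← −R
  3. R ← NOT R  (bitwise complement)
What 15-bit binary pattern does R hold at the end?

100001110011010

Start: R = 14159 = 011011101001111.
R = 14159 − (-3148) = 17307; wraps to -15461 = 100001110011011
R = −(-15461) = 15461 = 011110001100101
R = NOT 011110001100101 = 100001110011010 = -15462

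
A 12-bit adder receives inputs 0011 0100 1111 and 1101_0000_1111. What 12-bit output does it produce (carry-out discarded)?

000001011110

  001101001111
+ 110100001111
= 000001011110  (discard carry-out 1)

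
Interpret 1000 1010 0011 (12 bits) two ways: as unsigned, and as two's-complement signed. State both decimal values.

Unsigned: 100010100011 = 2211.
Signed: MSB=1 → 2211 − 4096 = -1885.

unsigned = 2211, signed = -1885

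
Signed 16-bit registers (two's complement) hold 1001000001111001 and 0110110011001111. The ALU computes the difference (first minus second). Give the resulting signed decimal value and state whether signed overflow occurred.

1001000001111001 = -28551 (signed)
0110110011001111 = 27855 (signed)
Subtract via negate-and-add: invert 0110110011001111 + 1 = 1001001100110001 (i.e. -27855).
  1001000001111001
+ 1001001100110001
= 0010001110101010  (discard carry-out 1)
Result 0010001110101010: MSB = 0 → value 9130.
Both addends (after negating the subtrahend) are negative but the stored result is non-negative: signed overflow. The true value -28551 − 27855 = -56406 lies outside [-32768, 32767].

9130; overflow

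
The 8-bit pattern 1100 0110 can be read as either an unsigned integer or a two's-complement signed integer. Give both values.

unsigned = 198, signed = -58

Unsigned: 11000110 = 198.
Signed: MSB=1 → 198 − 256 = -58.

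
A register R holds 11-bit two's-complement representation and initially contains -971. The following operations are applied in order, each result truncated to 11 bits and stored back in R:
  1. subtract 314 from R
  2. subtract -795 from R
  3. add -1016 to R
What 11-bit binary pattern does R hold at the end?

01000011110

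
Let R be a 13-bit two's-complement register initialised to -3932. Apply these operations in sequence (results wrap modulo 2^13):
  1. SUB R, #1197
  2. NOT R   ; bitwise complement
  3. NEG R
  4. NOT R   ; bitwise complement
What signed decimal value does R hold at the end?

-3065

Start: R = -3932 = 1000010100100.
R = -3932 − 1197 = -5129; wraps to 3063 = 0101111110111
R = NOT 0101111110111 = 1010000001000 = -3064
R = −(-3064) = 3064 = 0101111111000
R = NOT 0101111111000 = 1010000000111 = -3065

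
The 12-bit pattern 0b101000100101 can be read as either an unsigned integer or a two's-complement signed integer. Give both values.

unsigned = 2597, signed = -1499

Unsigned: 101000100101 = 2597.
Signed: MSB=1 → 2597 − 4096 = -1499.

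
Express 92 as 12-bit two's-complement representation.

92 is non-negative, so write it directly in 12 bits: 000001011100.

000001011100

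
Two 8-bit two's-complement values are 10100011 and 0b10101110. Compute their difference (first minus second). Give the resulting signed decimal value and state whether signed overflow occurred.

10100011 = -93 (signed)
0b10101110 → 10101110 = -82 (signed)
Subtract via negate-and-add: invert 10101110 + 1 = 01010010 (i.e. 82).
  10100011
+ 01010010
= 11110101
Result 11110101: MSB = 1 → 245 − 256 = -11.
Addends (after negating the subtrahend) have opposite signs, so signed overflow cannot occur.

-11; no overflow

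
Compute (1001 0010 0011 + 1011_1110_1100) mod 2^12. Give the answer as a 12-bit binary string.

  100100100011
+ 101111101100
= 010100001111  (discard carry-out 1)

010100001111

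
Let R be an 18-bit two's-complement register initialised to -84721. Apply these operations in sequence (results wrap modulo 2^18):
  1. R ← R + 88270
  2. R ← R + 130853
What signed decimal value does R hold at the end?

-127742

Start: R = -84721 = 101011010100001111.
R = -84721 + 88270 = 3549 = 000000110111011101
R = 3549 + 130853 = 134402; wraps to -127742 = 100000110100000010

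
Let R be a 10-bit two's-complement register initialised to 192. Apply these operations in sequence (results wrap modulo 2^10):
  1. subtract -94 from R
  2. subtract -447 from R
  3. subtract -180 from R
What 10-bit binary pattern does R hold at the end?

1110010001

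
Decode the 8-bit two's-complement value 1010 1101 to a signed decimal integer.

-83

MSB is 1, so the value is negative.
Invert: 01010010. Add 1: 01010011 = 83. So the value is −83.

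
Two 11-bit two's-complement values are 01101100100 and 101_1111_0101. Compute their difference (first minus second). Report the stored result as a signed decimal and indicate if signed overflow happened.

01101100100 = 868 (signed)
101_1111_0101 → 10111110101 = -523 (signed)
Subtract via negate-and-add: invert 10111110101 + 1 = 01000001011 (i.e. 523).
  01101100100
+ 01000001011
= 10101101111
Result 10101101111: MSB = 1 → 1391 − 2048 = -657.
Both addends (after negating the subtrahend) are non-negative but the stored result is negative: signed overflow. The true value 868 − (-523) = 1391 lies outside [-1024, 1023].

-657; overflow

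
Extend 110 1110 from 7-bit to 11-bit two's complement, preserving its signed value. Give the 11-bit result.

11111101110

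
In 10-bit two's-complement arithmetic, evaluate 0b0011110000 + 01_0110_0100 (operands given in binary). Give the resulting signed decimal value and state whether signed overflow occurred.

0b0011110000 → 0011110000 = 240 (signed)
01_0110_0100 → 0101100100 = 356 (signed)
  0011110000
+ 0101100100
= 1001010100
Result 1001010100: MSB = 1 → 596 − 1024 = -428.
Both addends are non-negative but the stored result is negative: signed overflow. The true value 240 + 356 = 596 lies outside [-512, 511].

-428; overflow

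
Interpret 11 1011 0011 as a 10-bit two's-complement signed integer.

-77

MSB is 1, so the value is negative.
Unsigned reading: 947. Subtract 2^10 = 1024: 947 − 1024 = -77.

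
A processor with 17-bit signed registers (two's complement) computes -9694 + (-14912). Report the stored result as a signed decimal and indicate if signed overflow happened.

-9694 → 11101101000100010
-14912 → 11100010111000000
  11101101000100010
+ 11100010111000000
= 11001111111100010  (discard carry-out 1)
Result 11001111111100010: MSB = 1 → 106466 − 131072 = -24606.
Both addends are negative and so is the stored result: no signed overflow.

-24606; no overflow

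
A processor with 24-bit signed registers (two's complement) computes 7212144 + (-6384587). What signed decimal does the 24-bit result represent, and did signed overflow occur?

7212144 → 011011100000110001110000
-6384587 → 100111101001010000110101
  011011100000110001110000
+ 100111101001010000110101
= 000011001010000010100101  (discard carry-out 1)
Result 000011001010000010100101: MSB = 0 → value 827557.
Addends have opposite signs, so signed overflow cannot occur.

827557; no overflow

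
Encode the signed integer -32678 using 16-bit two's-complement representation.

|-32678| = 32678 = 0111111110100110 in 16 bits.
Invert the bits: 1000000001011001. Add 1: 1000000001011010.
Check: 1000000001011010 reads as 32858 − 65536 = -32678.

1000000001011010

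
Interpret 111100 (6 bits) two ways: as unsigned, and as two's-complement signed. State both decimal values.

Unsigned: 111100 = 60.
Signed: MSB=1 → 60 − 64 = -4.

unsigned = 60, signed = -4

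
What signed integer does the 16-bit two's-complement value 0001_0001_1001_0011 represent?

MSB is 0, so the value is non-negative: 0001000110010011 = 4499.

4499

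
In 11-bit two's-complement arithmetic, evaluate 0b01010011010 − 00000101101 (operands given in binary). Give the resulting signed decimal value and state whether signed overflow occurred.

621; no overflow

0b01010011010 → 01010011010 = 666 (signed)
00000101101 = 45 (signed)
Subtract via negate-and-add: invert 00000101101 + 1 = 11111010011 (i.e. -45).
  01010011010
+ 11111010011
= 01001101101  (discard carry-out 1)
Result 01001101101: MSB = 0 → value 621.
Addends (after negating the subtrahend) have opposite signs, so signed overflow cannot occur.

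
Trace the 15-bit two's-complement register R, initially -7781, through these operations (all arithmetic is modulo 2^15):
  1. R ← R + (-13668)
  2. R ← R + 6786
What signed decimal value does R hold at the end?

-14663

Start: R = -7781 = 110000110011011.
R = -7781 + (-13668) = -21449; wraps to 11319 = 010110000110111
R = 11319 + 6786 = 18105; wraps to -14663 = 100011010111001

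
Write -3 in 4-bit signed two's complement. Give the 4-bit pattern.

|-3| = 3 = 0011 in 4 bits.
Invert the bits: 1100. Add 1: 1101.

1101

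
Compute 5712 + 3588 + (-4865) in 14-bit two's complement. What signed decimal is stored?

4435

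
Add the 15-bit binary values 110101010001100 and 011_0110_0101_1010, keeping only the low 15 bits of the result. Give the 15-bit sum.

  110101010001100
+ 011011001011010
= 010000011100110  (discard carry-out 1)

010000011100110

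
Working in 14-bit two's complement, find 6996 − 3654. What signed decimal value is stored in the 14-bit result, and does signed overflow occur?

3342; no overflow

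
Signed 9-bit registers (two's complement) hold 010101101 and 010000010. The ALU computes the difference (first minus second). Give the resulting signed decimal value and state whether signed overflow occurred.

010101101 = 173 (signed)
010000010 = 130 (signed)
Subtract via negate-and-add: invert 010000010 + 1 = 101111110 (i.e. -130).
  010101101
+ 101111110
= 000101011  (discard carry-out 1)
Result 000101011: MSB = 0 → value 43.
Addends (after negating the subtrahend) have opposite signs, so signed overflow cannot occur.

43; no overflow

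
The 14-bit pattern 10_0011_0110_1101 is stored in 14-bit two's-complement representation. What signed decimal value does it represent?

MSB is 1, so the value is negative.
Unsigned reading: 9069. Subtract 2^14 = 16384: 9069 − 16384 = -7315.

-7315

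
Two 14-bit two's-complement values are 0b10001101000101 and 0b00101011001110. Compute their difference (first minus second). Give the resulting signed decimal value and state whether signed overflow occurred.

0b10001101000101 → 10001101000101 = -7355 (signed)
0b00101011001110 → 00101011001110 = 2766 (signed)
Subtract via negate-and-add: invert 00101011001110 + 1 = 11010100110010 (i.e. -2766).
  10001101000101
+ 11010100110010
= 01100001110111  (discard carry-out 1)
Result 01100001110111: MSB = 0 → value 6263.
Both addends (after negating the subtrahend) are negative but the stored result is non-negative: signed overflow. The true value -7355 − 2766 = -10121 lies outside [-8192, 8191].

6263; overflow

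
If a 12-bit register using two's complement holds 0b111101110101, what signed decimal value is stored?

MSB is 1, so the value is negative.
Invert: 000010001010. Add 1: 000010001011 = 139. So the value is −139.

-139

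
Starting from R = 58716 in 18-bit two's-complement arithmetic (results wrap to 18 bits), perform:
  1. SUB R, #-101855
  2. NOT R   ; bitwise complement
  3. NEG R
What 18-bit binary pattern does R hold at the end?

100111001100111100

Start: R = 58716 = 001110010101011100.
R = 58716 − (-101855) = 160571; wraps to -101573 = 100111001100111011
R = NOT 100111001100111011 = 011000110011000100 = 101572
R = −(101572) = -101572 = 100111001100111100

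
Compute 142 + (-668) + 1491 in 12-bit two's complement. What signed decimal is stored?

965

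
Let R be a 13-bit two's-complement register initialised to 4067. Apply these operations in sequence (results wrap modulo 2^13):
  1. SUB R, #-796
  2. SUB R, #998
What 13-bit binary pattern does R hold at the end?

0111100011001

Start: R = 4067 = 0111111100011.
R = 4067 − (-796) = 4863; wraps to -3329 = 1001011111111
R = -3329 − 998 = -4327; wraps to 3865 = 0111100011001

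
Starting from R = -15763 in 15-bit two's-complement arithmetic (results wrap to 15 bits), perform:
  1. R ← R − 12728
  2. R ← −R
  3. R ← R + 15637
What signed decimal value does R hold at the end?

11360

Start: R = -15763 = 100001001101101.
R = -15763 − 12728 = -28491; wraps to 4277 = 001000010110101
R = −(4277) = -4277 = 110111101001011
R = -4277 + 15637 = 11360 = 010110001100000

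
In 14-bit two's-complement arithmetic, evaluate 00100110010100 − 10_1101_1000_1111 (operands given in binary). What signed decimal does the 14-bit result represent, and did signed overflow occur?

7173; no overflow

00100110010100 = 2452 (signed)
10_1101_1000_1111 → 10110110001111 = -4721 (signed)
Subtract via negate-and-add: invert 10110110001111 + 1 = 01001001110001 (i.e. 4721).
  00100110010100
+ 01001001110001
= 01110000000101
Result 01110000000101: MSB = 0 → value 7173.
Both addends (after negating the subtrahend) are non-negative and so is the stored result: no signed overflow.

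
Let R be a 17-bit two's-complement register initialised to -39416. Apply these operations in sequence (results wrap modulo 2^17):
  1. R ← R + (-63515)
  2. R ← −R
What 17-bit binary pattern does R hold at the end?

Start: R = -39416 = 10110011000001000.
R = -39416 + (-63515) = -102931; wraps to 28141 = 00110110111101101
R = −(28141) = -28141 = 11001001000010011

11001001000010011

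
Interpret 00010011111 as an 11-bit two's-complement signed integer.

MSB is 0, so the value is non-negative: 00010011111 = 159.

159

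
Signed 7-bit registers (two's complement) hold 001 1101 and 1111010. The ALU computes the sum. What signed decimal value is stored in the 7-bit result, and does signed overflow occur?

23; no overflow

001 1101 → 0011101 = 29 (signed)
1111010 = -6 (signed)
  0011101
+ 1111010
= 0010111  (discard carry-out 1)
Result 0010111: MSB = 0 → value 23.
Addends have opposite signs, so signed overflow cannot occur.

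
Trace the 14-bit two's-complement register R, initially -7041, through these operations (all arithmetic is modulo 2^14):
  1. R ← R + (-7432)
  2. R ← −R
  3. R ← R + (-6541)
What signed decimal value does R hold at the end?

Start: R = -7041 = 10010001111111.
R = -7041 + (-7432) = -14473; wraps to 1911 = 00011101110111
R = −(1911) = -1911 = 11100010001001
R = -1911 + (-6541) = -8452; wraps to 7932 = 01111011111100

7932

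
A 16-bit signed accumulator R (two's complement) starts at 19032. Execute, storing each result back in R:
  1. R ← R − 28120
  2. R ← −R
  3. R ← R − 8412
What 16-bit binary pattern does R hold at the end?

0000001010100100

Start: R = 19032 = 0100101001011000.
R = 19032 − 28120 = -9088 = 1101110010000000
R = −(-9088) = 9088 = 0010001110000000
R = 9088 − 8412 = 676 = 0000001010100100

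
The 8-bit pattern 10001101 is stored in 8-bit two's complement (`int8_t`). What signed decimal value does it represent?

-115

MSB is 1, so the value is negative.
Unsigned reading: 141. Subtract 2^8 = 256: 141 − 256 = -115.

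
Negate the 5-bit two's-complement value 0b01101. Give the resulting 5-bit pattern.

10011

Invert: 10010. Add 1: 10011.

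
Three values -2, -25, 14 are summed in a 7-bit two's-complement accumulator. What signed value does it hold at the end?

-2 + (-25) = -27 (1100101)
-27 + 14 = -13 (1110011)

-13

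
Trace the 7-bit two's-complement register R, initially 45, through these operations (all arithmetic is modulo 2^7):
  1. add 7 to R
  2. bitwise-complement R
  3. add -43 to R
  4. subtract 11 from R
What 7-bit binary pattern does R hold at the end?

0010101

Start: R = 45 = 0101101.
R = 45 + 7 = 52 = 0110100
R = NOT 0110100 = 1001011 = -53
R = -53 + (-43) = -96; wraps to 32 = 0100000
R = 32 − 11 = 21 = 0010101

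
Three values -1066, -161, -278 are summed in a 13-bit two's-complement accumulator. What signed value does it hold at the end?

-1505

-1066 + (-161) = -1227 (1101100110101)
-1227 + (-278) = -1505 (1101000011111)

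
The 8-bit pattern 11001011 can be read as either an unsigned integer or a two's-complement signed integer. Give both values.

unsigned = 203, signed = -53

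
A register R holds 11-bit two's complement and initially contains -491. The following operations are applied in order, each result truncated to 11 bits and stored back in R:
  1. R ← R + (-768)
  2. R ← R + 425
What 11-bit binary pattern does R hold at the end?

Start: R = -491 = 11000010101.
R = -491 + (-768) = -1259; wraps to 789 = 01100010101
R = 789 + 425 = 1214; wraps to -834 = 10010111110

10010111110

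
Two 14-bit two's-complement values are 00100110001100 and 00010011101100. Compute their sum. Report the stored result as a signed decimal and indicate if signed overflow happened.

3704; no overflow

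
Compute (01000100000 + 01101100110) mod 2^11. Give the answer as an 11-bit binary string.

  01000100000
+ 01101100110
= 10110000110

10110000110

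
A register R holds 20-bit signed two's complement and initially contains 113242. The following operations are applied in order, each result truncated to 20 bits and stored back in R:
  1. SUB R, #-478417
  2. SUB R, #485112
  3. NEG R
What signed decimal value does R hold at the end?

-106547

Start: R = 113242 = 00011011101001011010.
R = 113242 − (-478417) = 591659; wraps to -456917 = 10010000011100101011
R = -456917 − 485112 = -942029; wraps to 106547 = 00011010000000110011
R = −(106547) = -106547 = 11100101111111001101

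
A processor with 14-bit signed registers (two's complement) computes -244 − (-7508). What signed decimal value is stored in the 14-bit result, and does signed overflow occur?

7264; no overflow

-244 → 11111100001100
-7508 → 10001010101100
Subtract via negate-and-add: invert 10001010101100 + 1 = 01110101010100 (i.e. 7508).
  11111100001100
+ 01110101010100
= 01110001100000  (discard carry-out 1)
Result 01110001100000: MSB = 0 → value 7264.
Addends (after negating the subtrahend) have opposite signs, so signed overflow cannot occur.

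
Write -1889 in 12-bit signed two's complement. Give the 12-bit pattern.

|-1889| = 1889 = 011101100001 in 12 bits.
Invert the bits: 100010011110. Add 1: 100010011111.

100010011111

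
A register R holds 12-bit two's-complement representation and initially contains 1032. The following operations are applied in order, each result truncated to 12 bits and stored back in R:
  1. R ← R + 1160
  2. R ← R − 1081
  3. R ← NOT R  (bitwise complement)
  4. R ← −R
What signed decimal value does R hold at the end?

Start: R = 1032 = 010000001000.
R = 1032 + 1160 = 2192; wraps to -1904 = 100010010000
R = -1904 − 1081 = -2985; wraps to 1111 = 010001010111
R = NOT 010001010111 = 101110101000 = -1112
R = −(-1112) = 1112 = 010001011000

1112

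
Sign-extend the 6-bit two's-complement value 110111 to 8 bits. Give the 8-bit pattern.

11110111

MSB of 110111 is 1; replicate it into the new high bits.
11|110111 → 11110111 (still -9).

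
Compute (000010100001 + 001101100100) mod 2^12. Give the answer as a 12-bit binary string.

010000000101

  000010100001
+ 001101100100
= 010000000101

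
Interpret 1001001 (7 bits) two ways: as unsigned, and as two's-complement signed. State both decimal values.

unsigned = 73, signed = -55

Unsigned: 1001001 = 73.
Signed: MSB=1 → 73 − 128 = -55.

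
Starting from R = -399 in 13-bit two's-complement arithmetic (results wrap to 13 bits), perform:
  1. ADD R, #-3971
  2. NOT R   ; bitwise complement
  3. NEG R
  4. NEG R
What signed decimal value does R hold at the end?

-3823

Start: R = -399 = 1111001110001.
R = -399 + (-3971) = -4370; wraps to 3822 = 0111011101110
R = NOT 0111011101110 = 1000100010001 = -3823
R = −(-3823) = 3823 = 0111011101111
R = −(3823) = -3823 = 1000100010001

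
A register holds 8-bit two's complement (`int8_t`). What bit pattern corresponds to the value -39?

11011001

|-39| = 39 = 00100111 in 8 bits.
Invert the bits: 11011000. Add 1: 11011001.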